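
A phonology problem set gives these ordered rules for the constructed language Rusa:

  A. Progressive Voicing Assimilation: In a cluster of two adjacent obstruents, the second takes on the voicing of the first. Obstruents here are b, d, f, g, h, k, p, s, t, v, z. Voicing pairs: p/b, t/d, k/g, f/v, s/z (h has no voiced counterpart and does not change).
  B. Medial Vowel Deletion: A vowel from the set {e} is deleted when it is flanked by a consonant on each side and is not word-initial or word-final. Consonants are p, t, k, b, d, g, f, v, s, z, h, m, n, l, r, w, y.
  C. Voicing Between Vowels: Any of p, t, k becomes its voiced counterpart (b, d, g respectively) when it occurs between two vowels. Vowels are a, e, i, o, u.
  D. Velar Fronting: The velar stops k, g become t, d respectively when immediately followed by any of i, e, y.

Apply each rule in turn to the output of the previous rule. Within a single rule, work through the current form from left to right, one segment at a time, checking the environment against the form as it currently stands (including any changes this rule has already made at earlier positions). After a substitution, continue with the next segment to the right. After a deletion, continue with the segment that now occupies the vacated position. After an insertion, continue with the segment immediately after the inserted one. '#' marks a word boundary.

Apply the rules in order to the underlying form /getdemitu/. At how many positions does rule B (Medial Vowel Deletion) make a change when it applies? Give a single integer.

A Progressive Voicing Assimilation: [getdemitu] → [gettemitu]
B Medial Vowel Deletion: [gettemitu] → [gttmitu]
C Voicing Between Vowels: [gttmitu] → [gttmidu]
D Velar Fronting: no change — [gttmidu]
Rule B changed 2 position(s).

2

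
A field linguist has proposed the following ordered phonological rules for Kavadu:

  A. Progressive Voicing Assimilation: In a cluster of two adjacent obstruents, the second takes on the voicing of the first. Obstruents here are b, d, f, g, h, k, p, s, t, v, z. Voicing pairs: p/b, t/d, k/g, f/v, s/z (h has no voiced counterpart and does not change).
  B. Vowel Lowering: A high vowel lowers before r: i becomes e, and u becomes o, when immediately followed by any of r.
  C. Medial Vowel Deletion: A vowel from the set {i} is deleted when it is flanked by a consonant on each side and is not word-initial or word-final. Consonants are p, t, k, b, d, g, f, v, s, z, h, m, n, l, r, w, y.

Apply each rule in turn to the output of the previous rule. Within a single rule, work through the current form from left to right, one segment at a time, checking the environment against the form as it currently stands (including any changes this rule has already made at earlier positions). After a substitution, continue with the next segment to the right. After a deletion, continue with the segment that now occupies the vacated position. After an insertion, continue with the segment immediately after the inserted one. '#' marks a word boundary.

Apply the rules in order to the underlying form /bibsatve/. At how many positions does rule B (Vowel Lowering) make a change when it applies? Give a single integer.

A Progressive Voicing Assimilation: [bibsatve] → [bibzatfe]
B Vowel Lowering: no change — [bibzatfe]
C Medial Vowel Deletion: [bibzatfe] → [bbzatfe]
Rule B changed 0 position(s).

0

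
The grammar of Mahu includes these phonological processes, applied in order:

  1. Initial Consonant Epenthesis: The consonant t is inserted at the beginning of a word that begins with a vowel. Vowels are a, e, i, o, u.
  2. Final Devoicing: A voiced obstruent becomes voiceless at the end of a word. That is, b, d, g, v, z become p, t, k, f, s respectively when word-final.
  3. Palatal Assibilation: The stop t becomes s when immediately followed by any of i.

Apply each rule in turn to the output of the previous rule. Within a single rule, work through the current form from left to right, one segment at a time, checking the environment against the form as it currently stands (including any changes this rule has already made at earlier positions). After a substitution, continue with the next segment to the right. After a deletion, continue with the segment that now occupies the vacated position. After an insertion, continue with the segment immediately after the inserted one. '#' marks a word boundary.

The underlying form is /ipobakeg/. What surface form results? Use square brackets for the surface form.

1 Initial Consonant Epenthesis: [ipobakeg] → [tipobakeg]
2 Final Devoicing: [tipobakeg] → [tipobakek]
3 Palatal Assibilation: [tipobakek] → [sipobakek]

[sipobakek]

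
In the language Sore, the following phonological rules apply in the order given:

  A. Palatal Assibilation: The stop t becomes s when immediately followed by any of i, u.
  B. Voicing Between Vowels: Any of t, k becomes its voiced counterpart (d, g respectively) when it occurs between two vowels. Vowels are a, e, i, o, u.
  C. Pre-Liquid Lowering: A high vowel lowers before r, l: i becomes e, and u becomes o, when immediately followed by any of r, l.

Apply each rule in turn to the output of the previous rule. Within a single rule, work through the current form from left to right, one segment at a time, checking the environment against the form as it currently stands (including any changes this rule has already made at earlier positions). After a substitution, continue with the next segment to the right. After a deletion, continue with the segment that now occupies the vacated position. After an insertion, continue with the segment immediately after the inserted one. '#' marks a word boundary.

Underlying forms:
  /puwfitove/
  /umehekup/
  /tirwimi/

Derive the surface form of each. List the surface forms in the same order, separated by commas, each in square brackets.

[puwfidove], [umehegup], [serwimi]

/puwfitove/:
  A Palatal Assibilation: no change — [puwfitove]
  B Voicing Between Vowels: [puwfitove] → [puwfidove]
  C Pre-Liquid Lowering: no change — [puwfidove]
/umehekup/:
  A Palatal Assibilation: no change — [umehekup]
  B Voicing Between Vowels: [umehekup] → [umehegup]
  C Pre-Liquid Lowering: no change — [umehegup]
/tirwimi/:
  A Palatal Assibilation: [tirwimi] → [sirwimi]
  B Voicing Between Vowels: no change — [sirwimi]
  C Pre-Liquid Lowering: [sirwimi] → [serwimi]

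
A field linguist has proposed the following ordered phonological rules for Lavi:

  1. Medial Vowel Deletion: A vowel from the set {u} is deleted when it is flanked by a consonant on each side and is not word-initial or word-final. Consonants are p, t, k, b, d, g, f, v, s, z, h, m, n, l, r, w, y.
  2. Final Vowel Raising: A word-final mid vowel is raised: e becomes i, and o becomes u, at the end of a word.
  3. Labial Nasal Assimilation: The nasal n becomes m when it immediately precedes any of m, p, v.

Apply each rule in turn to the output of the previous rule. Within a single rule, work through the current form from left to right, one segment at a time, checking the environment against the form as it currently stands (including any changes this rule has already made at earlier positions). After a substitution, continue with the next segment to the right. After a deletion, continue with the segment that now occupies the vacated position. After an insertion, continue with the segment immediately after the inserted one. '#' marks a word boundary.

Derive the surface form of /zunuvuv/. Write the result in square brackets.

1 Medial Vowel Deletion: [zunuvuv] → [znvv]
2 Final Vowel Raising: no change — [znvv]
3 Labial Nasal Assimilation: [znvv] → [zmvv]

[zmvv]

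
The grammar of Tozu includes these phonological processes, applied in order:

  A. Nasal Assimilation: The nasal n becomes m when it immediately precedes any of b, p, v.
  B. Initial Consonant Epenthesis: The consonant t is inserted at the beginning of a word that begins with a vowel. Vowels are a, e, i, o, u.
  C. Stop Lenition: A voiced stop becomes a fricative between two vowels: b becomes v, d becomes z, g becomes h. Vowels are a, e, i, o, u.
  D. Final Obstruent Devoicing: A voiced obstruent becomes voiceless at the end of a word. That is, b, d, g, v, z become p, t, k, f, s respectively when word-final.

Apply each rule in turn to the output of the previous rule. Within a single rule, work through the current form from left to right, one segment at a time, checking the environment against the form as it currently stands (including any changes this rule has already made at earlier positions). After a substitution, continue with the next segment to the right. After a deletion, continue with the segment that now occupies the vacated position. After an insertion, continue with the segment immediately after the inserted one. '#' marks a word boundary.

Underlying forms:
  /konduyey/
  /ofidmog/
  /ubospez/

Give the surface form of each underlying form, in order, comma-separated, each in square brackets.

[konduyey], [tofidmok], [tuvospes]

/konduyey/:
  A Nasal Assimilation: no change — [konduyey]
  B Initial Consonant Epenthesis: no change — [konduyey]
  C Stop Lenition: no change — [konduyey]
  D Final Obstruent Devoicing: no change — [konduyey]
/ofidmog/:
  A Nasal Assimilation: no change — [ofidmog]
  B Initial Consonant Epenthesis: [ofidmog] → [tofidmog]
  C Stop Lenition: no change — [tofidmog]
  D Final Obstruent Devoicing: [tofidmog] → [tofidmok]
/ubospez/:
  A Nasal Assimilation: no change — [ubospez]
  B Initial Consonant Epenthesis: [ubospez] → [tubospez]
  C Stop Lenition: [tubospez] → [tuvospez]
  D Final Obstruent Devoicing: [tuvospez] → [tuvospes]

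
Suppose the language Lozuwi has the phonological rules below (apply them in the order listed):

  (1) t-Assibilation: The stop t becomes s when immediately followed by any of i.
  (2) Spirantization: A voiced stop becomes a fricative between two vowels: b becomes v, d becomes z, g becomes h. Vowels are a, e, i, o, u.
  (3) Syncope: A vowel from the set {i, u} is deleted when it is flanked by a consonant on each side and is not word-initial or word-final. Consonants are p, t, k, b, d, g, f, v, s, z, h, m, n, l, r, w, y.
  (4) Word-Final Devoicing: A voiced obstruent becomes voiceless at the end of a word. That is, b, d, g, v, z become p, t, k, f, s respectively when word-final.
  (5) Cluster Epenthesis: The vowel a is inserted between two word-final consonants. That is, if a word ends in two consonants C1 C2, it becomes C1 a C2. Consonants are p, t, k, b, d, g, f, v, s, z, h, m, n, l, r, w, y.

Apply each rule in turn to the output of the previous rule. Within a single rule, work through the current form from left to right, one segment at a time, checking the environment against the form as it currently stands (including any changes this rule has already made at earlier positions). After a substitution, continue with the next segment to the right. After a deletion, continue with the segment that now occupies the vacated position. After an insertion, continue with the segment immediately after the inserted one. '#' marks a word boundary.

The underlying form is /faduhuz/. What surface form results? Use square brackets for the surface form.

[fazhas]

(1) t-Assibilation: no change — [faduhuz]
(2) Spirantization: [faduhuz] → [fazuhuz]
(3) Syncope: [fazuhuz] → [fazhz]
(4) Word-Final Devoicing: [fazhz] → [fazhs]
(5) Cluster Epenthesis: [fazhs] → [fazhas]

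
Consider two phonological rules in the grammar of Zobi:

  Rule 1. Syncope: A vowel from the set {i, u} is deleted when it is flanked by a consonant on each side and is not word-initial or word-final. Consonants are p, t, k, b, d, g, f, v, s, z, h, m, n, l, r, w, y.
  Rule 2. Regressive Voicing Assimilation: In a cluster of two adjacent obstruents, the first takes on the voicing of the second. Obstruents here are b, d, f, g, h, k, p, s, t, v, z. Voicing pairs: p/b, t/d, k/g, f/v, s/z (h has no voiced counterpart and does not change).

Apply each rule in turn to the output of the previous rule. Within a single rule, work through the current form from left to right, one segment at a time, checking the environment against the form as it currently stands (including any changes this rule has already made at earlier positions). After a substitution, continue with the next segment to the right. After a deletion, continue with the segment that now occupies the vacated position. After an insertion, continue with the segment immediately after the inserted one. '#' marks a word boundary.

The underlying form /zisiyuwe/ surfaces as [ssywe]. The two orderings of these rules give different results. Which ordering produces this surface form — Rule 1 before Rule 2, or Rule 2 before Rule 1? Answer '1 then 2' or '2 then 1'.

1 then 2

Order 1 then 2:
  1 Syncope: [zisiyuwe] → [zsywe]
  2 Regressive Voicing Assimilation: [zsywe] → [ssywe]
  result: [ssywe]
Order 2 then 1:
  2 Regressive Voicing Assimilation: no change — [zisiyuwe]
  1 Syncope: [zisiyuwe] → [zsywe]
  result: [zsywe]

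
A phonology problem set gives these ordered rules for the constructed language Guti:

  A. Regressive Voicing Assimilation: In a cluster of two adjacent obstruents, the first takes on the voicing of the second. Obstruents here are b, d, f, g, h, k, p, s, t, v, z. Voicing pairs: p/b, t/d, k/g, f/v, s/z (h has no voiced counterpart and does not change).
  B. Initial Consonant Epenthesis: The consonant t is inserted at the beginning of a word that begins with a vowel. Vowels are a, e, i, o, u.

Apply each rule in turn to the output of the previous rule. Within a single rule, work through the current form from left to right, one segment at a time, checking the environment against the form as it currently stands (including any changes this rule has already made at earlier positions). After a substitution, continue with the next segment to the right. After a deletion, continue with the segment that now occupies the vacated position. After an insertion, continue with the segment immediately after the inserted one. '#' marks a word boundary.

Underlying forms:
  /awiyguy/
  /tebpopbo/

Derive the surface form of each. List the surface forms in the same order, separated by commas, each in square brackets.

/awiyguy/:
  A Regressive Voicing Assimilation: no change — [awiyguy]
  B Initial Consonant Epenthesis: [awiyguy] → [tawiyguy]
/tebpopbo/:
  A Regressive Voicing Assimilation: [tebpopbo] → [teppobbo]
  B Initial Consonant Epenthesis: no change — [teppobbo]

[tawiyguy], [teppobbo]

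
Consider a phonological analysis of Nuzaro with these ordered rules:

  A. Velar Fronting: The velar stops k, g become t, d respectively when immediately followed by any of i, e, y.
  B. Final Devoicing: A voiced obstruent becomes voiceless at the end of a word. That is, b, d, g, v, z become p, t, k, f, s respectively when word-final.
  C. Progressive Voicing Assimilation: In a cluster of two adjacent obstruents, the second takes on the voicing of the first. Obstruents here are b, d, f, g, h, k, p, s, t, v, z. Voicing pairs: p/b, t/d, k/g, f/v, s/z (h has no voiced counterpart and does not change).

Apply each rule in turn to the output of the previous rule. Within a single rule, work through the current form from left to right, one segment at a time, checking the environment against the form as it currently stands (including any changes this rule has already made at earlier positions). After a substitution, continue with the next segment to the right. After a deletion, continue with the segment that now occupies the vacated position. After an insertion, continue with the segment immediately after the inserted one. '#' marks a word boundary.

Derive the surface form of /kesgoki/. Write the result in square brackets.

[teskoti]

A Velar Fronting: [kesgoki] → [tesgoti]
B Final Devoicing: no change — [tesgoti]
C Progressive Voicing Assimilation: [tesgoti] → [teskoti]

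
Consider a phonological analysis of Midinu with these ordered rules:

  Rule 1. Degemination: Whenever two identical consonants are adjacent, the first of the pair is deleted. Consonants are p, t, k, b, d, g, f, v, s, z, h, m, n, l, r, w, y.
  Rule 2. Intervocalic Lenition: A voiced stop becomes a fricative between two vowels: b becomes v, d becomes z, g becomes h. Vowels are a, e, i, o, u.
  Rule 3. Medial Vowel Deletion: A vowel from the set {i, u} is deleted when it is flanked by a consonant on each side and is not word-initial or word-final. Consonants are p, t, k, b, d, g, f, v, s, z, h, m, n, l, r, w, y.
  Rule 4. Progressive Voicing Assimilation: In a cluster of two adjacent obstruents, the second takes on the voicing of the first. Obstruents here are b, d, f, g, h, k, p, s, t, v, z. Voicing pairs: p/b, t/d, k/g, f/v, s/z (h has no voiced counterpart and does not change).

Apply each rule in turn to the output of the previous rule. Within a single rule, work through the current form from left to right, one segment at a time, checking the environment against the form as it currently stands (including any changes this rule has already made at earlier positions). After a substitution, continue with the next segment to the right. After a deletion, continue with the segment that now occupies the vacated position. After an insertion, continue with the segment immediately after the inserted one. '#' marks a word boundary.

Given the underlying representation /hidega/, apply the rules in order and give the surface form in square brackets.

[hseha]

Rule 1 Degemination: no change — [hidega]
Rule 2 Intervocalic Lenition: [hidega] → [hizeha]
Rule 3 Medial Vowel Deletion: [hizeha] → [hzeha]
Rule 4 Progressive Voicing Assimilation: [hzeha] → [hseha]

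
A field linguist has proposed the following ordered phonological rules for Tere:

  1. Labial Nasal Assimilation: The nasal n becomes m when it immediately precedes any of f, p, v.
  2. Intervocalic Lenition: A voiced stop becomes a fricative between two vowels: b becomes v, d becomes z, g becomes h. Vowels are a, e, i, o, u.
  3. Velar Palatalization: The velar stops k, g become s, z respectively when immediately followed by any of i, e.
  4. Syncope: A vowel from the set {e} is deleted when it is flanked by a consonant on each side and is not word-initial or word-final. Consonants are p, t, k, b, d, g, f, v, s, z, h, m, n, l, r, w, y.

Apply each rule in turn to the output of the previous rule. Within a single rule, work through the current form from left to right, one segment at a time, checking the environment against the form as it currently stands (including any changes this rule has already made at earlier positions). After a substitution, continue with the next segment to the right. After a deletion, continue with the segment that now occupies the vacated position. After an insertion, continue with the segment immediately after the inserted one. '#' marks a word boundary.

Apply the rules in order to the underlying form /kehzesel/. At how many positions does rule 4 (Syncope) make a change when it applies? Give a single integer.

3

1 Labial Nasal Assimilation: no change — [kehzesel]
2 Intervocalic Lenition: no change — [kehzesel]
3 Velar Palatalization: [kehzesel] → [sehzesel]
4 Syncope: [sehzesel] → [shzsl]
Rule 4 changed 3 position(s).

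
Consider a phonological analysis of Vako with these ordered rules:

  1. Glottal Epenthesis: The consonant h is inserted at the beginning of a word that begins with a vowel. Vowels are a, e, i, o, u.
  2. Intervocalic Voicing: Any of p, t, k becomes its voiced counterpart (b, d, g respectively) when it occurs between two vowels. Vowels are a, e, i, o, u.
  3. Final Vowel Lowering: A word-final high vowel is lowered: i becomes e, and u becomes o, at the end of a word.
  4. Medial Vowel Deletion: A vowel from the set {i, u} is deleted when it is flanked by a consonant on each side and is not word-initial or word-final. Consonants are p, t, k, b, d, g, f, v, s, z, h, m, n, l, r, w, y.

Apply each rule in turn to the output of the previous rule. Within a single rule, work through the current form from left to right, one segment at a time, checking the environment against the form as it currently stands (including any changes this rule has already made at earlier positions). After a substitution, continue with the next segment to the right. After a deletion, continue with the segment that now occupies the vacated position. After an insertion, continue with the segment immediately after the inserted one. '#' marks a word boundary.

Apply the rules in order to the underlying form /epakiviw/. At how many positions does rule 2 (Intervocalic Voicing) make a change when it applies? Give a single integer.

1 Glottal Epenthesis: [epakiviw] → [hepakiviw]
2 Intervocalic Voicing: [hepakiviw] → [hebagiviw]
3 Final Vowel Lowering: no change — [hebagiviw]
4 Medial Vowel Deletion: [hebagiviw] → [hebagvw]
Rule 2 changed 2 position(s).

2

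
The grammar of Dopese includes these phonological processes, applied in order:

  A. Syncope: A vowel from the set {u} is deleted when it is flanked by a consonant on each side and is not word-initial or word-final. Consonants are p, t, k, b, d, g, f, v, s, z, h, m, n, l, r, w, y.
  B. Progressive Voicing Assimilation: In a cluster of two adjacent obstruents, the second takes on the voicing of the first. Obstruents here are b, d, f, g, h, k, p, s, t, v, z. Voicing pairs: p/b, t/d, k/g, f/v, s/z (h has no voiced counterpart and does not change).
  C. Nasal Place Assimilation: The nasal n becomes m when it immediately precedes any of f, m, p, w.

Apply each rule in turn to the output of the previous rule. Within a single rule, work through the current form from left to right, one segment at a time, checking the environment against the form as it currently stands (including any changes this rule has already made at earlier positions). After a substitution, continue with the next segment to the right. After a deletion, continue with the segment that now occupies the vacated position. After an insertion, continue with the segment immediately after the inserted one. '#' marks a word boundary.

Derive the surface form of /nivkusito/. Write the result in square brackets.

[nivgzito]

A Syncope: [nivkusito] → [nivksito]
B Progressive Voicing Assimilation: [nivksito] → [nivgzito]
C Nasal Place Assimilation: no change — [nivgzito]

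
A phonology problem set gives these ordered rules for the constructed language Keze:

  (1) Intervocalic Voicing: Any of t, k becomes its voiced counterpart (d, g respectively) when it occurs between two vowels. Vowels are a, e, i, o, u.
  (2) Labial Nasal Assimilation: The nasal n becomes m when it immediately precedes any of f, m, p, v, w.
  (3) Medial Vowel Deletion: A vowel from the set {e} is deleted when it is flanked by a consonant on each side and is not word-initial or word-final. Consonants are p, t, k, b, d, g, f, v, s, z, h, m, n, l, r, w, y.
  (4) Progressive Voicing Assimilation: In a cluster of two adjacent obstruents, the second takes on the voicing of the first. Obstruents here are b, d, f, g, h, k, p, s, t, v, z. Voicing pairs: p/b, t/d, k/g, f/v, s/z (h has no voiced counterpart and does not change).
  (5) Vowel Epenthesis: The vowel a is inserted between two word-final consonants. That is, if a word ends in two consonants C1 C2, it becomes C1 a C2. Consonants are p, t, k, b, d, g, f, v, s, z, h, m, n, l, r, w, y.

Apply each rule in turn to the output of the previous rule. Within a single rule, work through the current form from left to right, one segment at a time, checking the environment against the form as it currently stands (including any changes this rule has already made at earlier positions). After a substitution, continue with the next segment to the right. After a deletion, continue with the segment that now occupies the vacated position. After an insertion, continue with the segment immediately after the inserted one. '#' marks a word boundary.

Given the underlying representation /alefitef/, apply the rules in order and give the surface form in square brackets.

[alfidav]

(1) Intervocalic Voicing: [alefitef] → [alefidef]
(2) Labial Nasal Assimilation: no change — [alefidef]
(3) Medial Vowel Deletion: [alefidef] → [alfidf]
(4) Progressive Voicing Assimilation: [alfidf] → [alfidv]
(5) Vowel Epenthesis: [alfidv] → [alfidav]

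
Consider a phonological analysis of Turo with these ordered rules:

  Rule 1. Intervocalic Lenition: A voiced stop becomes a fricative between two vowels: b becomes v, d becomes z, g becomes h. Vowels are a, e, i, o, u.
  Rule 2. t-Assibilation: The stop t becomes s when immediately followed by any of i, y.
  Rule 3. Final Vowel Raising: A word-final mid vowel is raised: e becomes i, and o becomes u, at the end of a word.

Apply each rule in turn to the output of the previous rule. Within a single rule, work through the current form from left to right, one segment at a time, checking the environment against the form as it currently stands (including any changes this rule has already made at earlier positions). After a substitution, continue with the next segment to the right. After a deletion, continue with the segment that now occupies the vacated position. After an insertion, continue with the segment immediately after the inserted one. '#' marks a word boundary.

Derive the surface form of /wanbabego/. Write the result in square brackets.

Rule 1 Intervocalic Lenition: [wanbabego] → [wanbaveho]
Rule 2 t-Assibilation: no change — [wanbaveho]
Rule 3 Final Vowel Raising: [wanbaveho] → [wanbavehu]

[wanbavehu]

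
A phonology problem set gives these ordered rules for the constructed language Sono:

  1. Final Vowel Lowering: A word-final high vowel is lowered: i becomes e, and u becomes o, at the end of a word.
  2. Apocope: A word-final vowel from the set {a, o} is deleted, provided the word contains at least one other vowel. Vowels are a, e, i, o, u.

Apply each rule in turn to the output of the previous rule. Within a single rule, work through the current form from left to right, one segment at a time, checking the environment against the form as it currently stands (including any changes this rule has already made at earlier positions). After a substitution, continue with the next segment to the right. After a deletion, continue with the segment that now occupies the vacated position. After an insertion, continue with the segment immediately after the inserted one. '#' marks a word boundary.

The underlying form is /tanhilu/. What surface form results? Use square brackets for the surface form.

[tanhil]

1 Final Vowel Lowering: [tanhilu] → [tanhilo]
2 Apocope: [tanhilo] → [tanhil]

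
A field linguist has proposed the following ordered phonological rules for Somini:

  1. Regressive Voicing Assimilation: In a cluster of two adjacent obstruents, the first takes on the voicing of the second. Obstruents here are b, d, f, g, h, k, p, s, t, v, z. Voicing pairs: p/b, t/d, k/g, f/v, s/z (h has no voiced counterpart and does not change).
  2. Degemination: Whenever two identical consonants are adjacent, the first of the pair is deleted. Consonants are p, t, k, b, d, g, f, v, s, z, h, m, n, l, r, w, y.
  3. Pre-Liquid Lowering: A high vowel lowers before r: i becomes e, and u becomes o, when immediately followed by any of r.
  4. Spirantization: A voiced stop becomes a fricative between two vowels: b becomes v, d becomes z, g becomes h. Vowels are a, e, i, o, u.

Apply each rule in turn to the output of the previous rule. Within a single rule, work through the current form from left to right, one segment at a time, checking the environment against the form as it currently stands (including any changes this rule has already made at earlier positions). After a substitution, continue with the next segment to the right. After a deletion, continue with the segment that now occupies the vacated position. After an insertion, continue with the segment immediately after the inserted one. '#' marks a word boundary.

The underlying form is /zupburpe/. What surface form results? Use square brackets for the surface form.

1 Regressive Voicing Assimilation: [zupburpe] → [zubburpe]
2 Degemination: [zubburpe] → [zuburpe]
3 Pre-Liquid Lowering: [zuburpe] → [zuborpe]
4 Spirantization: [zuborpe] → [zuvorpe]

[zuvorpe]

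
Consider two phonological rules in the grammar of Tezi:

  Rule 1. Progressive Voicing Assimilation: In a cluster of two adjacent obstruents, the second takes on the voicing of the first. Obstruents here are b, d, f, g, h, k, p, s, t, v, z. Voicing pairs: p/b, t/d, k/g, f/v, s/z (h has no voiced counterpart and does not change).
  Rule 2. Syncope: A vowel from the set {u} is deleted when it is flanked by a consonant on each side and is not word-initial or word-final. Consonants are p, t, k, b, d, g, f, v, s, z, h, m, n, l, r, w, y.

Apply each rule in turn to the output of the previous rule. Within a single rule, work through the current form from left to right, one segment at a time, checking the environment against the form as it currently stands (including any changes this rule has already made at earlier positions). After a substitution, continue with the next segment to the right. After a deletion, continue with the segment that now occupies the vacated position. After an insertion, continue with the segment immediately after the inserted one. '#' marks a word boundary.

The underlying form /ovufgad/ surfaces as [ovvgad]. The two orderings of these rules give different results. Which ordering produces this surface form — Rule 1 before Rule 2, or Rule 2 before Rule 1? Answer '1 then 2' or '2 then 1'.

2 then 1

Order 1 then 2:
  1 Progressive Voicing Assimilation: [ovufgad] → [ovufkad]
  2 Syncope: [ovufkad] → [ovfkad]
  result: [ovfkad]
Order 2 then 1:
  2 Syncope: [ovufgad] → [ovfgad]
  1 Progressive Voicing Assimilation: [ovfgad] → [ovvgad]
  result: [ovvgad]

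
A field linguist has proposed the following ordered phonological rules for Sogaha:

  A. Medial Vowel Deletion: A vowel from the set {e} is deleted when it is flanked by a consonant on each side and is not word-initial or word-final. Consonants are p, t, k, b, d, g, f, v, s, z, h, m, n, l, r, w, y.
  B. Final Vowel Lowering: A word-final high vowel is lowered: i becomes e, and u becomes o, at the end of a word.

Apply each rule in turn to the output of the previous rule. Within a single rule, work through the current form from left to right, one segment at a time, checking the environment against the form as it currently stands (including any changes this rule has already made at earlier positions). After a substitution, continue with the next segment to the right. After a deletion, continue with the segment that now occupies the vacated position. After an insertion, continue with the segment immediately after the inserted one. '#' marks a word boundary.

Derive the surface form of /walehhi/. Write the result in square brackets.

[walhhe]

A Medial Vowel Deletion: [walehhi] → [walhhi]
B Final Vowel Lowering: [walhhi] → [walhhe]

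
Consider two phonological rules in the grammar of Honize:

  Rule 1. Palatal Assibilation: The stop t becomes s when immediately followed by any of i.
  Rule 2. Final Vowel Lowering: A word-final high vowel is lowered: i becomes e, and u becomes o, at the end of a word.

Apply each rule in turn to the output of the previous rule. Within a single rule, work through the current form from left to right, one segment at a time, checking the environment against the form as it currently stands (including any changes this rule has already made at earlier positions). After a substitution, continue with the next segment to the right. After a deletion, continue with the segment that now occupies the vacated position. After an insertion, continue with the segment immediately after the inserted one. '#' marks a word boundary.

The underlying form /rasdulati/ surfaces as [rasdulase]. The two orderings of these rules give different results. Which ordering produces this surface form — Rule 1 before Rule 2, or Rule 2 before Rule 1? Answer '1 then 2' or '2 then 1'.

1 then 2

Order 1 then 2:
  1 Palatal Assibilation: [rasdulati] → [rasdulasi]
  2 Final Vowel Lowering: [rasdulasi] → [rasdulase]
  result: [rasdulase]
Order 2 then 1:
  2 Final Vowel Lowering: [rasdulati] → [rasdulate]
  1 Palatal Assibilation: no change — [rasdulate]
  result: [rasdulate]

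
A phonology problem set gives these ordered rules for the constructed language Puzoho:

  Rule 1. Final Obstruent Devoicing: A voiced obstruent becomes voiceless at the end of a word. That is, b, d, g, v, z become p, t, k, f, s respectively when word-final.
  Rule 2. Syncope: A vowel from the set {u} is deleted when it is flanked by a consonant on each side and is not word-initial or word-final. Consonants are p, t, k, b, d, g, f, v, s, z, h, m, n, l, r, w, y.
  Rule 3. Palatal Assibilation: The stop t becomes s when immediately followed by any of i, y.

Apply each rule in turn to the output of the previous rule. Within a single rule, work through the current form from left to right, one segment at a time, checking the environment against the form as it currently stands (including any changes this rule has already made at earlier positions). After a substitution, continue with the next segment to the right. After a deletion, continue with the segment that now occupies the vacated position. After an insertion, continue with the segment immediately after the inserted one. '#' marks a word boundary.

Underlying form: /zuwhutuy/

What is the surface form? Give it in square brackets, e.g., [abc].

Rule 1 Final Obstruent Devoicing: no change — [zuwhutuy]
Rule 2 Syncope: [zuwhutuy] → [zwhty]
Rule 3 Palatal Assibilation: [zwhty] → [zwhsy]

[zwhsy]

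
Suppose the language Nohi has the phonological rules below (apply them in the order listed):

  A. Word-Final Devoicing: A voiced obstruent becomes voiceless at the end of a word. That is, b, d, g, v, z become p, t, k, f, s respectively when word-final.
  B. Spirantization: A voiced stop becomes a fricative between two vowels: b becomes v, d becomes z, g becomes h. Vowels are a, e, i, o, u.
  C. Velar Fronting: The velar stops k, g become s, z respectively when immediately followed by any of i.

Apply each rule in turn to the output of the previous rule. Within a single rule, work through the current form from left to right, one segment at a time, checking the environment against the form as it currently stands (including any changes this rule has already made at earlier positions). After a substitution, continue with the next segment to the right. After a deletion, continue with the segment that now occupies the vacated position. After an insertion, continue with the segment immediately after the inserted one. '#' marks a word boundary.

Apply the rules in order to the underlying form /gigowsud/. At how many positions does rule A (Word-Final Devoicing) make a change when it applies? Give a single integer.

A Word-Final Devoicing: [gigowsud] → [gigowsut]
B Spirantization: [gigowsut] → [gihowsut]
C Velar Fronting: [gihowsut] → [zihowsut]
Rule A changed 1 position(s).

1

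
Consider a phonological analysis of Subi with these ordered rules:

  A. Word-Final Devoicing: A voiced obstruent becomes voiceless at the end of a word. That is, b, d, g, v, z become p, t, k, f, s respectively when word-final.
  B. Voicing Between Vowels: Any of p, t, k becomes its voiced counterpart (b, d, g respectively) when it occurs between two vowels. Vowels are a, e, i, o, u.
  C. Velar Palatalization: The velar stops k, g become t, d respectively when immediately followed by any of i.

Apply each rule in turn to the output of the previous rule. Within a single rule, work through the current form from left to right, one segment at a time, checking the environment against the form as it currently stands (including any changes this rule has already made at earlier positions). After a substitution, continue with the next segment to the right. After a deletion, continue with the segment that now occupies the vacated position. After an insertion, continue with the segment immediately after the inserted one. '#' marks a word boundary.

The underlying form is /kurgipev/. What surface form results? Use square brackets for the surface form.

A Word-Final Devoicing: [kurgipev] → [kurgipef]
B Voicing Between Vowels: [kurgipef] → [kurgibef]
C Velar Palatalization: [kurgibef] → [kurdibef]

[kurdibef]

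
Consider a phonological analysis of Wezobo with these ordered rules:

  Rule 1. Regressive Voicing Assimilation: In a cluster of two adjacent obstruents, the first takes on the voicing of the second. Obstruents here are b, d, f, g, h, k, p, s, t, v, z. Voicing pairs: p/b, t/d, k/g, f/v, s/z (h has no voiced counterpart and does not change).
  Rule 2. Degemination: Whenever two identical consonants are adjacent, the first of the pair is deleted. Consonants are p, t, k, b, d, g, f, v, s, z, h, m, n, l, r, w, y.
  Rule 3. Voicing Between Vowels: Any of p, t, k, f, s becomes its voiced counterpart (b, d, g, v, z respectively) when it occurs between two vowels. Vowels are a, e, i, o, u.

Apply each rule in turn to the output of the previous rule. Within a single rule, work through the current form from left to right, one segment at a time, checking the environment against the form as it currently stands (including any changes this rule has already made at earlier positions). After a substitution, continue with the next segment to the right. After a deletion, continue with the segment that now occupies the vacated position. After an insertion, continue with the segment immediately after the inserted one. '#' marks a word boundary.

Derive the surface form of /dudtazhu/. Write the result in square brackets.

[dudashu]

Rule 1 Regressive Voicing Assimilation: [dudtazhu] → [duttashu]
Rule 2 Degemination: [duttashu] → [dutashu]
Rule 3 Voicing Between Vowels: [dutashu] → [dudashu]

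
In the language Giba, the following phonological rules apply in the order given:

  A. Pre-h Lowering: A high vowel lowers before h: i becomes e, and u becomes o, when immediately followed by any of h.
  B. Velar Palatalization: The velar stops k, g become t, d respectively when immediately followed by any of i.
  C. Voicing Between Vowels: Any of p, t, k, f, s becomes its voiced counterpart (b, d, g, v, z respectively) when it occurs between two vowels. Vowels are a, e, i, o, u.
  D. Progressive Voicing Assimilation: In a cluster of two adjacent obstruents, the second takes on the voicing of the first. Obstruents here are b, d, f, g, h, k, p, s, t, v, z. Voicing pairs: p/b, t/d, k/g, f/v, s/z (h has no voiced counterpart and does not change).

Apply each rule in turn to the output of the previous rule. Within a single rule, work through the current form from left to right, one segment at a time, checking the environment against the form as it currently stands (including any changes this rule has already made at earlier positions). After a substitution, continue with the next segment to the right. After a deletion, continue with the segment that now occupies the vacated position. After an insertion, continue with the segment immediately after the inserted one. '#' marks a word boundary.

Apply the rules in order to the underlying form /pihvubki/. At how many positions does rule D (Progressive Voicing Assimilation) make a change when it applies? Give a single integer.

A Pre-h Lowering: [pihvubki] → [pehvubki]
B Velar Palatalization: [pehvubki] → [pehvubti]
C Voicing Between Vowels: no change — [pehvubti]
D Progressive Voicing Assimilation: [pehvubti] → [pehfubdi]
Rule D changed 2 position(s).

2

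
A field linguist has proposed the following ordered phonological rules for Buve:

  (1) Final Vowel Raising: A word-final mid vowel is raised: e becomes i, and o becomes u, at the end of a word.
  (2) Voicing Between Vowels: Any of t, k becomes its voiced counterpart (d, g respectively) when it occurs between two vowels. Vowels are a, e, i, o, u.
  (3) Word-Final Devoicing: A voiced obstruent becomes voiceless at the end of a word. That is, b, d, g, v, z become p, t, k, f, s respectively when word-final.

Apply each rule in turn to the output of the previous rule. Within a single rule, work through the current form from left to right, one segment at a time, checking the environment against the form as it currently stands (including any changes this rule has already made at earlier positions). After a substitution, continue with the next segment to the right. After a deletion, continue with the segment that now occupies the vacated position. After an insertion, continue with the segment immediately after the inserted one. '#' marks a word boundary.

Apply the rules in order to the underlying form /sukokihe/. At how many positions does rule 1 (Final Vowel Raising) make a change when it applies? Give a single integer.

(1) Final Vowel Raising: [sukokihe] → [sukokihi]
(2) Voicing Between Vowels: [sukokihi] → [sugogihi]
(3) Word-Final Devoicing: no change — [sugogihi]
Rule 1 changed 1 position(s).

1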